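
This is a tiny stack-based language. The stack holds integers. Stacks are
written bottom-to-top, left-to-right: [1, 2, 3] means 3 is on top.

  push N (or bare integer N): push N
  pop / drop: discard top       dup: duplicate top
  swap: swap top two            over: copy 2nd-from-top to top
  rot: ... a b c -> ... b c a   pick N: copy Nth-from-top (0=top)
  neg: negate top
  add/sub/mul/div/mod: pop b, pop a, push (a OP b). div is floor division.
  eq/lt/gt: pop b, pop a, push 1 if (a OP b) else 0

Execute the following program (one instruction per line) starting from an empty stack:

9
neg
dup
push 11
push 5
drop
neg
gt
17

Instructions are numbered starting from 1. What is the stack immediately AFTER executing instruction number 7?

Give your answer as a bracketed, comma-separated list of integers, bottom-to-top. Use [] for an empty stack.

Answer: [-9, -9, -11]

Derivation:
Step 1 ('9'): [9]
Step 2 ('neg'): [-9]
Step 3 ('dup'): [-9, -9]
Step 4 ('push 11'): [-9, -9, 11]
Step 5 ('push 5'): [-9, -9, 11, 5]
Step 6 ('drop'): [-9, -9, 11]
Step 7 ('neg'): [-9, -9, -11]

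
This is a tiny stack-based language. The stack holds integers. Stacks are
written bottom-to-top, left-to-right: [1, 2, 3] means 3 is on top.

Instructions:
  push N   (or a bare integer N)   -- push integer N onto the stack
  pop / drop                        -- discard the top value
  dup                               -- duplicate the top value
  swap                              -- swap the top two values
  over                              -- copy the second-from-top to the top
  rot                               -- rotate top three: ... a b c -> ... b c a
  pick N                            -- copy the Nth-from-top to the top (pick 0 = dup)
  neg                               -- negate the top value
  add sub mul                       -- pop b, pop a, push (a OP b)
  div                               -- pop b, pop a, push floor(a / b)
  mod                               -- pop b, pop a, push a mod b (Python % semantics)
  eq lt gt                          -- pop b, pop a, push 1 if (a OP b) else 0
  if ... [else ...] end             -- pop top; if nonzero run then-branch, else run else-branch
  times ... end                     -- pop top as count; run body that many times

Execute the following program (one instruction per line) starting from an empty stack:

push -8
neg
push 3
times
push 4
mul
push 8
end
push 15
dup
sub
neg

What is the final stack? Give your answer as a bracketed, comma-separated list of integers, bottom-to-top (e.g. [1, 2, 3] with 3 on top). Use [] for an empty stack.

After 'push -8': [-8]
After 'neg': [8]
After 'push 3': [8, 3]
After 'times': [8]
After 'push 4': [8, 4]
After 'mul': [32]
After 'push 8': [32, 8]
After 'push 4': [32, 8, 4]
After 'mul': [32, 32]
After 'push 8': [32, 32, 8]
After 'push 4': [32, 32, 8, 4]
After 'mul': [32, 32, 32]
After 'push 8': [32, 32, 32, 8]
After 'push 15': [32, 32, 32, 8, 15]
After 'dup': [32, 32, 32, 8, 15, 15]
After 'sub': [32, 32, 32, 8, 0]
After 'neg': [32, 32, 32, 8, 0]

Answer: [32, 32, 32, 8, 0]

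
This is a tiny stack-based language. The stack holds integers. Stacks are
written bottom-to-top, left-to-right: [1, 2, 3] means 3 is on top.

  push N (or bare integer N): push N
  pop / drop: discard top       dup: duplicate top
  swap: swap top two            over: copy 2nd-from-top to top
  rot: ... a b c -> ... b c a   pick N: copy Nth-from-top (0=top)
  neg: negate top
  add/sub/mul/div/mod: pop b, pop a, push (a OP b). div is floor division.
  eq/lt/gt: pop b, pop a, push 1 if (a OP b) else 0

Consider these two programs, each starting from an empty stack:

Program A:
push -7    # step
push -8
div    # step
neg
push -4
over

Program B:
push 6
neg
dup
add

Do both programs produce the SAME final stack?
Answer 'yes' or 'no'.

Program A trace:
  After 'push -7': [-7]
  After 'push -8': [-7, -8]
  After 'div': [0]
  After 'neg': [0]
  After 'push -4': [0, -4]
  After 'over': [0, -4, 0]
Program A final stack: [0, -4, 0]

Program B trace:
  After 'push 6': [6]
  After 'neg': [-6]
  After 'dup': [-6, -6]
  After 'add': [-12]
Program B final stack: [-12]
Same: no

Answer: no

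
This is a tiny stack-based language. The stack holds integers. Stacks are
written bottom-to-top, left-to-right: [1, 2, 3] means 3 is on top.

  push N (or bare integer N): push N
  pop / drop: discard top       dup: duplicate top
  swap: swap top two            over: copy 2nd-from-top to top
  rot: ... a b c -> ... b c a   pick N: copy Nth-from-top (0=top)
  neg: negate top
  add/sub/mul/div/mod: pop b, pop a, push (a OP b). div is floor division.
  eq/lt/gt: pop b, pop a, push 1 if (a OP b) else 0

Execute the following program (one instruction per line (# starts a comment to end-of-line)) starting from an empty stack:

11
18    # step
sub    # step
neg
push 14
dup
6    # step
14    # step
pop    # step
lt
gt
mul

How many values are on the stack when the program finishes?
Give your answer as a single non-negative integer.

After 'push 11': stack = [11] (depth 1)
After 'push 18': stack = [11, 18] (depth 2)
After 'sub': stack = [-7] (depth 1)
After 'neg': stack = [7] (depth 1)
After 'push 14': stack = [7, 14] (depth 2)
After 'dup': stack = [7, 14, 14] (depth 3)
After 'push 6': stack = [7, 14, 14, 6] (depth 4)
After 'push 14': stack = [7, 14, 14, 6, 14] (depth 5)
After 'pop': stack = [7, 14, 14, 6] (depth 4)
After 'lt': stack = [7, 14, 0] (depth 3)
After 'gt': stack = [7, 1] (depth 2)
After 'mul': stack = [7] (depth 1)

Answer: 1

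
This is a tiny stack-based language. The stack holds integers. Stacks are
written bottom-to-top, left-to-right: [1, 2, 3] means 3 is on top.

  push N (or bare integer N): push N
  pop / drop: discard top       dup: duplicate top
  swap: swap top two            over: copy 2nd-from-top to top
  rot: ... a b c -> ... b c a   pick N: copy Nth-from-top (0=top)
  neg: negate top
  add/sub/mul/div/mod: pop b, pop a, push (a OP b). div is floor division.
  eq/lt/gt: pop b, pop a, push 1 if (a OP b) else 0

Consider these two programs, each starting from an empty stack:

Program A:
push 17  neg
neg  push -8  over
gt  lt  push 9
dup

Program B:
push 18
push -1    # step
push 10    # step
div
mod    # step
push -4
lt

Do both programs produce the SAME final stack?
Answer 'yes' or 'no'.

Answer: no

Derivation:
Program A trace:
  After 'push 17': [17]
  After 'neg': [-17]
  After 'neg': [17]
  After 'push -8': [17, -8]
  After 'over': [17, -8, 17]
  After 'gt': [17, 0]
  After 'lt': [0]
  After 'push 9': [0, 9]
  After 'dup': [0, 9, 9]
Program A final stack: [0, 9, 9]

Program B trace:
  After 'push 18': [18]
  After 'push -1': [18, -1]
  After 'push 10': [18, -1, 10]
  After 'div': [18, -1]
  After 'mod': [0]
  After 'push -4': [0, -4]
  After 'lt': [0]
Program B final stack: [0]
Same: no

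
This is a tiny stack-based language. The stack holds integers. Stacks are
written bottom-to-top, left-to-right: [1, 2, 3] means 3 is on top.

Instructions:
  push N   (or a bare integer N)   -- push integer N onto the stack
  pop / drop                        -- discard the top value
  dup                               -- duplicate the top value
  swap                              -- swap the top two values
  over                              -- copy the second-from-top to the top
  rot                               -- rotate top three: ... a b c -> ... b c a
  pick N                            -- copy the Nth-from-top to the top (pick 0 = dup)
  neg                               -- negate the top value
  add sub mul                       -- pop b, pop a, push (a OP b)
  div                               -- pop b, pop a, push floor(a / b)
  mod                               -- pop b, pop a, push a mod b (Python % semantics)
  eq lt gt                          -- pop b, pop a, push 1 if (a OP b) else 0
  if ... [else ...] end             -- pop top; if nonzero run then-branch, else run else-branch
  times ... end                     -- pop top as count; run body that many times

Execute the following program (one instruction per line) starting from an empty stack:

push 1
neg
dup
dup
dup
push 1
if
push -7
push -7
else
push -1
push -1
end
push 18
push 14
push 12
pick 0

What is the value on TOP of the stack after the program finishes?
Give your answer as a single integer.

Answer: 12

Derivation:
After 'push 1': [1]
After 'neg': [-1]
After 'dup': [-1, -1]
After 'dup': [-1, -1, -1]
After 'dup': [-1, -1, -1, -1]
After 'push 1': [-1, -1, -1, -1, 1]
After 'if': [-1, -1, -1, -1]
After 'push -7': [-1, -1, -1, -1, -7]
After 'push -7': [-1, -1, -1, -1, -7, -7]
After 'push 18': [-1, -1, -1, -1, -7, -7, 18]
After 'push 14': [-1, -1, -1, -1, -7, -7, 18, 14]
After 'push 12': [-1, -1, -1, -1, -7, -7, 18, 14, 12]
After 'pick 0': [-1, -1, -1, -1, -7, -7, 18, 14, 12, 12]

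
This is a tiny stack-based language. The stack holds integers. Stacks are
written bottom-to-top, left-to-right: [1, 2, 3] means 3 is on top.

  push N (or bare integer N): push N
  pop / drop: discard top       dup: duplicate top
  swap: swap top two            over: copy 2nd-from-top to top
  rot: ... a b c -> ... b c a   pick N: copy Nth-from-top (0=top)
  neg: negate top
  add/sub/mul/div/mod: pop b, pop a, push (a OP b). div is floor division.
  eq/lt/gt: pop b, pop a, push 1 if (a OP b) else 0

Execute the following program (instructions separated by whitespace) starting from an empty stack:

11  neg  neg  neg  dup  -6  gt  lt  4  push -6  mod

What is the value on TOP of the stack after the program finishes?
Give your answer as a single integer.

Answer: -2

Derivation:
After 'push 11': [11]
After 'neg': [-11]
After 'neg': [11]
After 'neg': [-11]
After 'dup': [-11, -11]
After 'push -6': [-11, -11, -6]
After 'gt': [-11, 0]
After 'lt': [1]
After 'push 4': [1, 4]
After 'push -6': [1, 4, -6]
After 'mod': [1, -2]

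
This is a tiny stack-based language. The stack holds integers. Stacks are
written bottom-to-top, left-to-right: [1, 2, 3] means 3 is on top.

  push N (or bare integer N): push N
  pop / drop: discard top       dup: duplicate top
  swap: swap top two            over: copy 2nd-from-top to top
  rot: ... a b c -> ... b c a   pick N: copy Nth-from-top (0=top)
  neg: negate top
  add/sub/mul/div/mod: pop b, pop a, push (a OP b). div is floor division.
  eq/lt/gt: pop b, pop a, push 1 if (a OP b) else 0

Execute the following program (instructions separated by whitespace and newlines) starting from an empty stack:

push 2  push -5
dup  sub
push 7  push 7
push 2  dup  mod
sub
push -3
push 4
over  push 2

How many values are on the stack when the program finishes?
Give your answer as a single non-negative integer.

Answer: 8

Derivation:
After 'push 2': stack = [2] (depth 1)
After 'push -5': stack = [2, -5] (depth 2)
After 'dup': stack = [2, -5, -5] (depth 3)
After 'sub': stack = [2, 0] (depth 2)
After 'push 7': stack = [2, 0, 7] (depth 3)
After 'push 7': stack = [2, 0, 7, 7] (depth 4)
After 'push 2': stack = [2, 0, 7, 7, 2] (depth 5)
After 'dup': stack = [2, 0, 7, 7, 2, 2] (depth 6)
After 'mod': stack = [2, 0, 7, 7, 0] (depth 5)
After 'sub': stack = [2, 0, 7, 7] (depth 4)
After 'push -3': stack = [2, 0, 7, 7, -3] (depth 5)
After 'push 4': stack = [2, 0, 7, 7, -3, 4] (depth 6)
After 'over': stack = [2, 0, 7, 7, -3, 4, -3] (depth 7)
After 'push 2': stack = [2, 0, 7, 7, -3, 4, -3, 2] (depth 8)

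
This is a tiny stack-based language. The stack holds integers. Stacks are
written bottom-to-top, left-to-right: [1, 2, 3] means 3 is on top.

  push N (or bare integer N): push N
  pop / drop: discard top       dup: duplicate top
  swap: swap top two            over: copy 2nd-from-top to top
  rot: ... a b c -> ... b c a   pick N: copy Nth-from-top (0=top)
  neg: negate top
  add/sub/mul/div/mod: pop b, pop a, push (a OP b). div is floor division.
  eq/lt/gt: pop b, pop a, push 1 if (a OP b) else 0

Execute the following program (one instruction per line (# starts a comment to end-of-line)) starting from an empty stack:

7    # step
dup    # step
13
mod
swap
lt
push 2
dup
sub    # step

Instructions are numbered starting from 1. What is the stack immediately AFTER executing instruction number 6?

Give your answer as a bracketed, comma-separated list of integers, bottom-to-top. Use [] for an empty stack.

Answer: [0]

Derivation:
Step 1 ('7'): [7]
Step 2 ('dup'): [7, 7]
Step 3 ('13'): [7, 7, 13]
Step 4 ('mod'): [7, 7]
Step 5 ('swap'): [7, 7]
Step 6 ('lt'): [0]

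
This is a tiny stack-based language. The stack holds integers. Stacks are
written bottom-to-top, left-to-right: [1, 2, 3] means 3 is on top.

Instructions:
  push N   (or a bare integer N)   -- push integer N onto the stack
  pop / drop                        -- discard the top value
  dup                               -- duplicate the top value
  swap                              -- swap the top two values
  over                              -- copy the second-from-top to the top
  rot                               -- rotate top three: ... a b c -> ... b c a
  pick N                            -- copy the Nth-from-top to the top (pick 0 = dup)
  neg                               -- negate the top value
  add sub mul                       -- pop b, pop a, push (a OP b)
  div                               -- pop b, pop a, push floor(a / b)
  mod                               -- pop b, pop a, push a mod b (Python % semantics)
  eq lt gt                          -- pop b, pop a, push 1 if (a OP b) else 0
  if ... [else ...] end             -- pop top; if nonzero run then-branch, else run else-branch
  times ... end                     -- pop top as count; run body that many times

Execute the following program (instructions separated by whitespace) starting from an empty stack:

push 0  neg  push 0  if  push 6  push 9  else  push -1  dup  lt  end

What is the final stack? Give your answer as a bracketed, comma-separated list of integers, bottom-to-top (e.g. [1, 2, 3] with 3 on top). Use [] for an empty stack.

After 'push 0': [0]
After 'neg': [0]
After 'push 0': [0, 0]
After 'if': [0]
After 'push -1': [0, -1]
After 'dup': [0, -1, -1]
After 'lt': [0, 0]

Answer: [0, 0]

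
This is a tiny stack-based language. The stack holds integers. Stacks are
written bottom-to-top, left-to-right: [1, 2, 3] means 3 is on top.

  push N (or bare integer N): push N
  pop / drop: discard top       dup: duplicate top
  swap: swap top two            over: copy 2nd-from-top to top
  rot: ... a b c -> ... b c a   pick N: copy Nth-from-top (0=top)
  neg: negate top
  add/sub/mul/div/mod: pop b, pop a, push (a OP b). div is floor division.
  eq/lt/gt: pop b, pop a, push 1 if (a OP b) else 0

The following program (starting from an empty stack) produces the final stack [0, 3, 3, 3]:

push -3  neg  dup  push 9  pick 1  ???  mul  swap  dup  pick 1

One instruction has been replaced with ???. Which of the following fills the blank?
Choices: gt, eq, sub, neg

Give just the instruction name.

Stack before ???: [3, 3, 9, 3]
Stack after ???:  [3, 3, 0]
Checking each choice:
  gt: produces [3, 3, 3, 3]
  eq: MATCH
  sub: produces [18, 3, 3, 3]
  neg: produces [3, -27, 3, 3, 3]


Answer: eq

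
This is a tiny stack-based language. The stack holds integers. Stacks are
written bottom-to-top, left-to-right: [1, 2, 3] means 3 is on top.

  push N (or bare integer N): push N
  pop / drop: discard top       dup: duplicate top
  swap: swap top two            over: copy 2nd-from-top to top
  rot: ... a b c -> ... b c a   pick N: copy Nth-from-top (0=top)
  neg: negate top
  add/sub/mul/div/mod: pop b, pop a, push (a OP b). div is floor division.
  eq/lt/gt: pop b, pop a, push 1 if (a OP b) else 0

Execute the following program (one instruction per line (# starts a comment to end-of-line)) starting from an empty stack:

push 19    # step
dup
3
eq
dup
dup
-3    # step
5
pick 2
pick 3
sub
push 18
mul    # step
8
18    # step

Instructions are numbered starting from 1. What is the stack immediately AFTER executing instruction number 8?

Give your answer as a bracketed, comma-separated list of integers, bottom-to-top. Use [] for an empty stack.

Step 1 ('push 19'): [19]
Step 2 ('dup'): [19, 19]
Step 3 ('3'): [19, 19, 3]
Step 4 ('eq'): [19, 0]
Step 5 ('dup'): [19, 0, 0]
Step 6 ('dup'): [19, 0, 0, 0]
Step 7 ('-3'): [19, 0, 0, 0, -3]
Step 8 ('5'): [19, 0, 0, 0, -3, 5]

Answer: [19, 0, 0, 0, -3, 5]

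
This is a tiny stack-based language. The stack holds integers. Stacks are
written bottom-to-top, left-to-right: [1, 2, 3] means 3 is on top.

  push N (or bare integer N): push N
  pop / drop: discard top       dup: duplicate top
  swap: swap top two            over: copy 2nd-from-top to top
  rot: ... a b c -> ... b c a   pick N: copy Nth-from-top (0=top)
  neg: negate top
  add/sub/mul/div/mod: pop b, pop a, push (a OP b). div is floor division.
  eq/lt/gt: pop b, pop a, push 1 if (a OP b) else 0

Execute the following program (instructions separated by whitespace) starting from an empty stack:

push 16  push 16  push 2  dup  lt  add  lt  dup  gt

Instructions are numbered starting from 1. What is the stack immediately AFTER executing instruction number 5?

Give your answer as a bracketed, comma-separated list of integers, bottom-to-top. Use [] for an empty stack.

Step 1 ('push 16'): [16]
Step 2 ('push 16'): [16, 16]
Step 3 ('push 2'): [16, 16, 2]
Step 4 ('dup'): [16, 16, 2, 2]
Step 5 ('lt'): [16, 16, 0]

Answer: [16, 16, 0]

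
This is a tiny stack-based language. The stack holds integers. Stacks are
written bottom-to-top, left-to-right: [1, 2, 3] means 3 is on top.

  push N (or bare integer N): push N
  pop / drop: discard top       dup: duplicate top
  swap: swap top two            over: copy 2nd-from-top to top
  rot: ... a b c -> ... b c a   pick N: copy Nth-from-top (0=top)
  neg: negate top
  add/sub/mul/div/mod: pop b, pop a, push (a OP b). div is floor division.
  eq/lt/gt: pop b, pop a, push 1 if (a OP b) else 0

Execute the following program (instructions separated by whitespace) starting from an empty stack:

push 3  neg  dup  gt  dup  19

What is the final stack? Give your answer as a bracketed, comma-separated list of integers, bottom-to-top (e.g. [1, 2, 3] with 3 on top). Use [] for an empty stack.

After 'push 3': [3]
After 'neg': [-3]
After 'dup': [-3, -3]
After 'gt': [0]
After 'dup': [0, 0]
After 'push 19': [0, 0, 19]

Answer: [0, 0, 19]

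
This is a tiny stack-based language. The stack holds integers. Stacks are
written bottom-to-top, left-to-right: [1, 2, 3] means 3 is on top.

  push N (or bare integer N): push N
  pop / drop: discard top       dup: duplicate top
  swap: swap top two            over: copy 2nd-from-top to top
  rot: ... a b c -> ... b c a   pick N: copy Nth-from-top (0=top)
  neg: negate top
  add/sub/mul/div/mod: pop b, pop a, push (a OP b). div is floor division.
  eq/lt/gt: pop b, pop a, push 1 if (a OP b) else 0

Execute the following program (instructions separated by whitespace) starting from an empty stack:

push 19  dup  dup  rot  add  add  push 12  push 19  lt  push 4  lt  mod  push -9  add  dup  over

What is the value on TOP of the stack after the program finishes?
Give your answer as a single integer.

After 'push 19': [19]
After 'dup': [19, 19]
After 'dup': [19, 19, 19]
After 'rot': [19, 19, 19]
After 'add': [19, 38]
After 'add': [57]
After 'push 12': [57, 12]
After 'push 19': [57, 12, 19]
After 'lt': [57, 1]
After 'push 4': [57, 1, 4]
After 'lt': [57, 1]
After 'mod': [0]
After 'push -9': [0, -9]
After 'add': [-9]
After 'dup': [-9, -9]
After 'over': [-9, -9, -9]

Answer: -9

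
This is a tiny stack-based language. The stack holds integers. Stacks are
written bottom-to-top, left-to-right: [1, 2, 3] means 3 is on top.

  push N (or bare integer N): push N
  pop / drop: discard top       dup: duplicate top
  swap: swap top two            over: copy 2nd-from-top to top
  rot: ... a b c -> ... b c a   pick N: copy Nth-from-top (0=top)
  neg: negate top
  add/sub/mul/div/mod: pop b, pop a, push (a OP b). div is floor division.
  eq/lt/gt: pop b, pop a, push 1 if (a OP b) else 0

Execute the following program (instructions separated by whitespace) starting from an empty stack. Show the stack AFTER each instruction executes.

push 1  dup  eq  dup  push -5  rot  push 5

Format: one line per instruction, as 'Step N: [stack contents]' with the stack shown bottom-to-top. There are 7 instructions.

Step 1: [1]
Step 2: [1, 1]
Step 3: [1]
Step 4: [1, 1]
Step 5: [1, 1, -5]
Step 6: [1, -5, 1]
Step 7: [1, -5, 1, 5]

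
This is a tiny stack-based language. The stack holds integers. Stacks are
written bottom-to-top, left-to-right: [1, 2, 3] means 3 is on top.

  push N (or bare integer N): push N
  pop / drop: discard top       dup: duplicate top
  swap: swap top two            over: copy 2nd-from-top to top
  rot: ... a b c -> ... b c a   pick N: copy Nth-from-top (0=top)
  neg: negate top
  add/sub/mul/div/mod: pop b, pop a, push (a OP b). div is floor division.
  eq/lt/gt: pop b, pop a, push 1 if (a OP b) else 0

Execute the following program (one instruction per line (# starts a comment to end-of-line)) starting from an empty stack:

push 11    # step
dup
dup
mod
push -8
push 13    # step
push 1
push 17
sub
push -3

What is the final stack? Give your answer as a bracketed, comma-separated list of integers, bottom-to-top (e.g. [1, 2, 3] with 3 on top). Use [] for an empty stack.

After 'push 11': [11]
After 'dup': [11, 11]
After 'dup': [11, 11, 11]
After 'mod': [11, 0]
After 'push -8': [11, 0, -8]
After 'push 13': [11, 0, -8, 13]
After 'push 1': [11, 0, -8, 13, 1]
After 'push 17': [11, 0, -8, 13, 1, 17]
After 'sub': [11, 0, -8, 13, -16]
After 'push -3': [11, 0, -8, 13, -16, -3]

Answer: [11, 0, -8, 13, -16, -3]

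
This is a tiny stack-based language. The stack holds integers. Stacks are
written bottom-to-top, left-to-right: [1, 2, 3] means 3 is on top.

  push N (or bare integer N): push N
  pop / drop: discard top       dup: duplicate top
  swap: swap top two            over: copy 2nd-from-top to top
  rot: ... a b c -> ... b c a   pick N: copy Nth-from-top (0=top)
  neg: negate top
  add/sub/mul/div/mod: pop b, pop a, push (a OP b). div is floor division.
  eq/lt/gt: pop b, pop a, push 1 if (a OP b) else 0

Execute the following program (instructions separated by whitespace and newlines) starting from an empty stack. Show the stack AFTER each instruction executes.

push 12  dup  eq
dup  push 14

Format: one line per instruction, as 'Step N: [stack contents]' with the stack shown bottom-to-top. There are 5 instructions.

Step 1: [12]
Step 2: [12, 12]
Step 3: [1]
Step 4: [1, 1]
Step 5: [1, 1, 14]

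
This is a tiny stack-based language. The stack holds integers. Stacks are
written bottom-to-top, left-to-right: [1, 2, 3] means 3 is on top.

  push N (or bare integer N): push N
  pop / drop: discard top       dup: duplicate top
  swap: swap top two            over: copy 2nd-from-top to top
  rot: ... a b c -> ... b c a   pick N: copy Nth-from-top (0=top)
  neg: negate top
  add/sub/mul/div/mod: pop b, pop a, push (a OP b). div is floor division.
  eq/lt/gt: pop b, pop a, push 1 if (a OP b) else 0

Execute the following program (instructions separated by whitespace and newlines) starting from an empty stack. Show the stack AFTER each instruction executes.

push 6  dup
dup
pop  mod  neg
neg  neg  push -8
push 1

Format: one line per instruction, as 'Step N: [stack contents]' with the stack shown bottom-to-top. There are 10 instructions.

Step 1: [6]
Step 2: [6, 6]
Step 3: [6, 6, 6]
Step 4: [6, 6]
Step 5: [0]
Step 6: [0]
Step 7: [0]
Step 8: [0]
Step 9: [0, -8]
Step 10: [0, -8, 1]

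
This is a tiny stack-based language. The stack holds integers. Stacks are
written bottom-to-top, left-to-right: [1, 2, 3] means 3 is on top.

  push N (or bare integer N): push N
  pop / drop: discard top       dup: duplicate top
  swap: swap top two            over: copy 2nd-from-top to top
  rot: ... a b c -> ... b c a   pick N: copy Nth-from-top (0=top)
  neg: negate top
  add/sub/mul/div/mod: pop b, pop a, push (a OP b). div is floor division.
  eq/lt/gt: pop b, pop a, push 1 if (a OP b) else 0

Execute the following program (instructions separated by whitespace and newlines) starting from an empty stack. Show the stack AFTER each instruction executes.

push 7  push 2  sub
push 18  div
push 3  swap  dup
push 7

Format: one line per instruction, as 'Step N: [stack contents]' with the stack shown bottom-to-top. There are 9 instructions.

Step 1: [7]
Step 2: [7, 2]
Step 3: [5]
Step 4: [5, 18]
Step 5: [0]
Step 6: [0, 3]
Step 7: [3, 0]
Step 8: [3, 0, 0]
Step 9: [3, 0, 0, 7]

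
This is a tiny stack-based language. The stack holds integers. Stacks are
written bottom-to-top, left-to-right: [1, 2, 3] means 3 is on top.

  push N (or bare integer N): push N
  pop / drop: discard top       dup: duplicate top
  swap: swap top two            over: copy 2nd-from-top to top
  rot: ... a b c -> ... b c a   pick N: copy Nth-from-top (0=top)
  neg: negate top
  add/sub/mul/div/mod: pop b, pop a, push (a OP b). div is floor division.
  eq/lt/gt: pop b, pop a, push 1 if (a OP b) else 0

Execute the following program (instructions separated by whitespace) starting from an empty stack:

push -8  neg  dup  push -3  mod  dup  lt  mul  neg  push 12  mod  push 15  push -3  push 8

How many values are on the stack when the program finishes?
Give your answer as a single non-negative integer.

Answer: 4

Derivation:
After 'push -8': stack = [-8] (depth 1)
After 'neg': stack = [8] (depth 1)
After 'dup': stack = [8, 8] (depth 2)
After 'push -3': stack = [8, 8, -3] (depth 3)
After 'mod': stack = [8, -1] (depth 2)
After 'dup': stack = [8, -1, -1] (depth 3)
After 'lt': stack = [8, 0] (depth 2)
After 'mul': stack = [0] (depth 1)
After 'neg': stack = [0] (depth 1)
After 'push 12': stack = [0, 12] (depth 2)
After 'mod': stack = [0] (depth 1)
After 'push 15': stack = [0, 15] (depth 2)
After 'push -3': stack = [0, 15, -3] (depth 3)
After 'push 8': stack = [0, 15, -3, 8] (depth 4)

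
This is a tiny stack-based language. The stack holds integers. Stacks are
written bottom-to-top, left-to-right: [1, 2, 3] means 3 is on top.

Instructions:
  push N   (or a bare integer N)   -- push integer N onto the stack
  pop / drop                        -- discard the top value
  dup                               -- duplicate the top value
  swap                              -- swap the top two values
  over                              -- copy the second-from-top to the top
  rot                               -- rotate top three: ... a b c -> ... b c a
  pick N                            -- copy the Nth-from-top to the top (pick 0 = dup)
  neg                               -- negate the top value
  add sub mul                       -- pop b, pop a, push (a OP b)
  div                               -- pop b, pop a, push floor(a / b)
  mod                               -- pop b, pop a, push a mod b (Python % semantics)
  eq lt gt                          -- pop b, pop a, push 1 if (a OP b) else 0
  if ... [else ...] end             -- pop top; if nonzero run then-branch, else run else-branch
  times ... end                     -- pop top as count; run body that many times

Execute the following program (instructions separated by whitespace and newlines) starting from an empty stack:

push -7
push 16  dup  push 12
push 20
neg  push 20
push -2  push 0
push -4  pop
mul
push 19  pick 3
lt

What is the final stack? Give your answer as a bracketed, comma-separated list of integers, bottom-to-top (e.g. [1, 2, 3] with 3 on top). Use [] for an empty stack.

Answer: [-7, 16, 16, 12, -20, 20, 0, 0]

Derivation:
After 'push -7': [-7]
After 'push 16': [-7, 16]
After 'dup': [-7, 16, 16]
After 'push 12': [-7, 16, 16, 12]
After 'push 20': [-7, 16, 16, 12, 20]
After 'neg': [-7, 16, 16, 12, -20]
After 'push 20': [-7, 16, 16, 12, -20, 20]
After 'push -2': [-7, 16, 16, 12, -20, 20, -2]
After 'push 0': [-7, 16, 16, 12, -20, 20, -2, 0]
After 'push -4': [-7, 16, 16, 12, -20, 20, -2, 0, -4]
After 'pop': [-7, 16, 16, 12, -20, 20, -2, 0]
After 'mul': [-7, 16, 16, 12, -20, 20, 0]
After 'push 19': [-7, 16, 16, 12, -20, 20, 0, 19]
After 'pick 3': [-7, 16, 16, 12, -20, 20, 0, 19, -20]
After 'lt': [-7, 16, 16, 12, -20, 20, 0, 0]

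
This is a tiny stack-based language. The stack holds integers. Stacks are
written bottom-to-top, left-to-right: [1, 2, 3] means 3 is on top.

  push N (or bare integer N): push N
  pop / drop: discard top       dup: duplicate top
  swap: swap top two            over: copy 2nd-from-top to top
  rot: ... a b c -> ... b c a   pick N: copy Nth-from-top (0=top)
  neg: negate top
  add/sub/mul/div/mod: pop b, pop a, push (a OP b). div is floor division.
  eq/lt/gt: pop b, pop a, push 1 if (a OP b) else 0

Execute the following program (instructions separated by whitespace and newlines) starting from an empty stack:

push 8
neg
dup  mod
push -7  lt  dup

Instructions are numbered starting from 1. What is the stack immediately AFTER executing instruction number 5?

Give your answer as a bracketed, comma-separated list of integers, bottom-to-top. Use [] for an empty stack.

Step 1 ('push 8'): [8]
Step 2 ('neg'): [-8]
Step 3 ('dup'): [-8, -8]
Step 4 ('mod'): [0]
Step 5 ('push -7'): [0, -7]

Answer: [0, -7]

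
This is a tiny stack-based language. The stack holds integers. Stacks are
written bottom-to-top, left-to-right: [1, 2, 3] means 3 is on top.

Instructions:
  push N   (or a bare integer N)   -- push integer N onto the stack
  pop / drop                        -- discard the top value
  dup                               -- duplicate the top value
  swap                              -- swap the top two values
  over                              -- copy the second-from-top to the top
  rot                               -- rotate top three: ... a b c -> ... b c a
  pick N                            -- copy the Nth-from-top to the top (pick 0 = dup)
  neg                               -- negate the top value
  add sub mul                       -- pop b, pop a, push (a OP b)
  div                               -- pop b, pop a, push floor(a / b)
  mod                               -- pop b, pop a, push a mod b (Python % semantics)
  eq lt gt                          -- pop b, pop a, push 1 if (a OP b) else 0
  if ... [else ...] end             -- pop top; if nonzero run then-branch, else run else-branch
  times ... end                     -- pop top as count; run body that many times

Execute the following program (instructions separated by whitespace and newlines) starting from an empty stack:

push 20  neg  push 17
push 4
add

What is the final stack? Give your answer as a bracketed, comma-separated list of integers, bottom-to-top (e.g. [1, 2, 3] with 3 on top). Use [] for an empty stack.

Answer: [-20, 21]

Derivation:
After 'push 20': [20]
After 'neg': [-20]
After 'push 17': [-20, 17]
After 'push 4': [-20, 17, 4]
After 'add': [-20, 21]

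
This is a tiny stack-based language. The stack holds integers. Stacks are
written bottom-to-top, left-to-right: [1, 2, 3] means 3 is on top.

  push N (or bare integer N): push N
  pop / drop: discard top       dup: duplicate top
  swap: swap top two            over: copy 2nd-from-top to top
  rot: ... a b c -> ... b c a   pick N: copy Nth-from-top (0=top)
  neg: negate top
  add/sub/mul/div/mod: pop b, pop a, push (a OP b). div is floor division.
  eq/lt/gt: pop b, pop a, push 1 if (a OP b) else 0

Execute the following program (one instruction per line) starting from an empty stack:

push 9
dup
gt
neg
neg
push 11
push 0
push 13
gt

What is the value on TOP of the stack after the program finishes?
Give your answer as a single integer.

Answer: 0

Derivation:
After 'push 9': [9]
After 'dup': [9, 9]
After 'gt': [0]
After 'neg': [0]
After 'neg': [0]
After 'push 11': [0, 11]
After 'push 0': [0, 11, 0]
After 'push 13': [0, 11, 0, 13]
After 'gt': [0, 11, 0]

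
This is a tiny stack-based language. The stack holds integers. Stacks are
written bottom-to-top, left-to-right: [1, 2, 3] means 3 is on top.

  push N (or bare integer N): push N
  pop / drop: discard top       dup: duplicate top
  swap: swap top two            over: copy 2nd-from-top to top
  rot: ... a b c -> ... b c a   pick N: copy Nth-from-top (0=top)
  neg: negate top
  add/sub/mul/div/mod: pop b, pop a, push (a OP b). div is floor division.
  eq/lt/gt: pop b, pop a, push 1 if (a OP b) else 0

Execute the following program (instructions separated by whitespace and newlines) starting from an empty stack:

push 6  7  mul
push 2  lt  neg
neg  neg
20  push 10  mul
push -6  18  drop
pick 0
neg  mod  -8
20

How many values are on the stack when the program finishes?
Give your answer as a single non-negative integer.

Answer: 5

Derivation:
After 'push 6': stack = [6] (depth 1)
After 'push 7': stack = [6, 7] (depth 2)
After 'mul': stack = [42] (depth 1)
After 'push 2': stack = [42, 2] (depth 2)
After 'lt': stack = [0] (depth 1)
After 'neg': stack = [0] (depth 1)
After 'neg': stack = [0] (depth 1)
After 'neg': stack = [0] (depth 1)
After 'push 20': stack = [0, 20] (depth 2)
After 'push 10': stack = [0, 20, 10] (depth 3)
After 'mul': stack = [0, 200] (depth 2)
After 'push -6': stack = [0, 200, -6] (depth 3)
After 'push 18': stack = [0, 200, -6, 18] (depth 4)
After 'drop': stack = [0, 200, -6] (depth 3)
After 'pick 0': stack = [0, 200, -6, -6] (depth 4)
After 'neg': stack = [0, 200, -6, 6] (depth 4)
After 'mod': stack = [0, 200, 0] (depth 3)
After 'push -8': stack = [0, 200, 0, -8] (depth 4)
After 'push 20': stack = [0, 200, 0, -8, 20] (depth 5)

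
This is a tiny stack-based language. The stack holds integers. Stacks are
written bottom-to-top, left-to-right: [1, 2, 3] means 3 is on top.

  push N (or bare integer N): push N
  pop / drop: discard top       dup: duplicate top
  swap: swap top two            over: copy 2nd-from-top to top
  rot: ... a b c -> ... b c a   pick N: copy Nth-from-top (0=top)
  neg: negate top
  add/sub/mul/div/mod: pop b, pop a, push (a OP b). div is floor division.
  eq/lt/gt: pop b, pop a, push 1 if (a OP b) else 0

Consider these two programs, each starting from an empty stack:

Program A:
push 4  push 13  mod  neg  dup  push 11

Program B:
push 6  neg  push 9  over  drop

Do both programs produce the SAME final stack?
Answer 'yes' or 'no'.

Program A trace:
  After 'push 4': [4]
  After 'push 13': [4, 13]
  After 'mod': [4]
  After 'neg': [-4]
  After 'dup': [-4, -4]
  After 'push 11': [-4, -4, 11]
Program A final stack: [-4, -4, 11]

Program B trace:
  After 'push 6': [6]
  After 'neg': [-6]
  After 'push 9': [-6, 9]
  After 'over': [-6, 9, -6]
  After 'drop': [-6, 9]
Program B final stack: [-6, 9]
Same: no

Answer: no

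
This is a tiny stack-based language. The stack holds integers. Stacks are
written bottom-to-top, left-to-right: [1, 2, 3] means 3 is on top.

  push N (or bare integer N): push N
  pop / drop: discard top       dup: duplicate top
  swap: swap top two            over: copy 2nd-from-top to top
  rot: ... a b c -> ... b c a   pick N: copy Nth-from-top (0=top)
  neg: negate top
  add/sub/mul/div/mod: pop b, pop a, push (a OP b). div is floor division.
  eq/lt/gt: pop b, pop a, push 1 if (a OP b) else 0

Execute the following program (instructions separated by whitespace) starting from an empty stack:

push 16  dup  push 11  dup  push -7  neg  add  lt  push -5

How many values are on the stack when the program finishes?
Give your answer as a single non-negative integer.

Answer: 4

Derivation:
After 'push 16': stack = [16] (depth 1)
After 'dup': stack = [16, 16] (depth 2)
After 'push 11': stack = [16, 16, 11] (depth 3)
After 'dup': stack = [16, 16, 11, 11] (depth 4)
After 'push -7': stack = [16, 16, 11, 11, -7] (depth 5)
After 'neg': stack = [16, 16, 11, 11, 7] (depth 5)
After 'add': stack = [16, 16, 11, 18] (depth 4)
After 'lt': stack = [16, 16, 1] (depth 3)
After 'push -5': stack = [16, 16, 1, -5] (depth 4)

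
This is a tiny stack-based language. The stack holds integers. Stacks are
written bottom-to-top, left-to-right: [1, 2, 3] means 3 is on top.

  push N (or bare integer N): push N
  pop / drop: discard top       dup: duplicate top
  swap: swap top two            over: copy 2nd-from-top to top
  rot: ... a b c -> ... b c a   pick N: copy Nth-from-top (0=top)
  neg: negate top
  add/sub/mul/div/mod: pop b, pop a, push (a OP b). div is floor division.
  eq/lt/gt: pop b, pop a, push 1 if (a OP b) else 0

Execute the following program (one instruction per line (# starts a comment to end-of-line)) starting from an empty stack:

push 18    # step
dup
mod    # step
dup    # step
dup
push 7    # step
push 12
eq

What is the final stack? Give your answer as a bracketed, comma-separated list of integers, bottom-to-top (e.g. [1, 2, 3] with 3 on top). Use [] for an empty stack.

After 'push 18': [18]
After 'dup': [18, 18]
After 'mod': [0]
After 'dup': [0, 0]
After 'dup': [0, 0, 0]
After 'push 7': [0, 0, 0, 7]
After 'push 12': [0, 0, 0, 7, 12]
After 'eq': [0, 0, 0, 0]

Answer: [0, 0, 0, 0]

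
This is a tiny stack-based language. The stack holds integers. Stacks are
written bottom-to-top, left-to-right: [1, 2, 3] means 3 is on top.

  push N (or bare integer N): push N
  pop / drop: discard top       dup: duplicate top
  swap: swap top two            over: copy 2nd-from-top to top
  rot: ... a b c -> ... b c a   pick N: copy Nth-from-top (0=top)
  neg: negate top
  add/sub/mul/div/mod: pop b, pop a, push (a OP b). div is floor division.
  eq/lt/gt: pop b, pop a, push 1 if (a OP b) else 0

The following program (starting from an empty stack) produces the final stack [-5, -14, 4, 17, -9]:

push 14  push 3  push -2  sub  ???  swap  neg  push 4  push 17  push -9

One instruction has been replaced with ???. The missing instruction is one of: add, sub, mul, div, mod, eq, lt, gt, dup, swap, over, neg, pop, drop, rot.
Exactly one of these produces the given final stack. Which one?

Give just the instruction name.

Stack before ???: [14, 5]
Stack after ???:  [14, -5]
The instruction that transforms [14, 5] -> [14, -5] is: neg

Answer: neg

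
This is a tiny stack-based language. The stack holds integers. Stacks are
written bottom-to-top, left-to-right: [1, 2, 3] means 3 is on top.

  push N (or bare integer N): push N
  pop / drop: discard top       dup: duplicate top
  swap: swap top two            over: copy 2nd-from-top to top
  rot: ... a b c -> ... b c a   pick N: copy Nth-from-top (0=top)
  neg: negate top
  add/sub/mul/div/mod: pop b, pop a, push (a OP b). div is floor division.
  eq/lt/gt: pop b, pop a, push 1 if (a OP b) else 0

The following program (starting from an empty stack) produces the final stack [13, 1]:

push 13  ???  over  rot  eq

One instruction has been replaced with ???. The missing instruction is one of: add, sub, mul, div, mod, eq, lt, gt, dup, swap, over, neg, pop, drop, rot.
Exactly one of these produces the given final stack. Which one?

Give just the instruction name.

Stack before ???: [13]
Stack after ???:  [13, 13]
The instruction that transforms [13] -> [13, 13] is: dup

Answer: dup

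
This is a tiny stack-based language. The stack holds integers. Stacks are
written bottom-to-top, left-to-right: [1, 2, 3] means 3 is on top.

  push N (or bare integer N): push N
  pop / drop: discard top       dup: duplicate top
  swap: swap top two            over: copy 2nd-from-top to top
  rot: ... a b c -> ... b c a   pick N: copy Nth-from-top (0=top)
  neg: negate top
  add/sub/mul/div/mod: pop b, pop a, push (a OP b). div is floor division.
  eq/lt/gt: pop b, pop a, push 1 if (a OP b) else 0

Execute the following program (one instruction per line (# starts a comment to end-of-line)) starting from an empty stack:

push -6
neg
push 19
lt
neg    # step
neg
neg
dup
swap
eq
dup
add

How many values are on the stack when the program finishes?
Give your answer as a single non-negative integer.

After 'push -6': stack = [-6] (depth 1)
After 'neg': stack = [6] (depth 1)
After 'push 19': stack = [6, 19] (depth 2)
After 'lt': stack = [1] (depth 1)
After 'neg': stack = [-1] (depth 1)
After 'neg': stack = [1] (depth 1)
After 'neg': stack = [-1] (depth 1)
After 'dup': stack = [-1, -1] (depth 2)
After 'swap': stack = [-1, -1] (depth 2)
After 'eq': stack = [1] (depth 1)
After 'dup': stack = [1, 1] (depth 2)
After 'add': stack = [2] (depth 1)

Answer: 1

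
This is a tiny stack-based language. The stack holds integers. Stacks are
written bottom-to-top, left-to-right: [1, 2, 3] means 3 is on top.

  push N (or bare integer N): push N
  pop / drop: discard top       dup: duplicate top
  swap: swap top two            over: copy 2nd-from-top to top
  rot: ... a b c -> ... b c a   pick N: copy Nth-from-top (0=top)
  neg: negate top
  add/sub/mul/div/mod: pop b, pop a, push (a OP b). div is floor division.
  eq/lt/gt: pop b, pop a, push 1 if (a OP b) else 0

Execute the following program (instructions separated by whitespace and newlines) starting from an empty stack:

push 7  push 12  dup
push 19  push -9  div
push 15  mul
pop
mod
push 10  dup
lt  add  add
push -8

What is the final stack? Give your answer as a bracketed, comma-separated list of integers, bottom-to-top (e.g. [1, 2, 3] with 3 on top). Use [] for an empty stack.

Answer: [7, -8]

Derivation:
After 'push 7': [7]
After 'push 12': [7, 12]
After 'dup': [7, 12, 12]
After 'push 19': [7, 12, 12, 19]
After 'push -9': [7, 12, 12, 19, -9]
After 'div': [7, 12, 12, -3]
After 'push 15': [7, 12, 12, -3, 15]
After 'mul': [7, 12, 12, -45]
After 'pop': [7, 12, 12]
After 'mod': [7, 0]
After 'push 10': [7, 0, 10]
After 'dup': [7, 0, 10, 10]
After 'lt': [7, 0, 0]
After 'add': [7, 0]
After 'add': [7]
After 'push -8': [7, -8]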